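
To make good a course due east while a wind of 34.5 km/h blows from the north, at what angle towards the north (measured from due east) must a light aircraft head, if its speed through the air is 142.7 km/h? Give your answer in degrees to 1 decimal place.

The wind pushes perpendicular to the desired track; the heading must have a component into the wind equal to 34.5 km/h: 142.7 sin θ = 34.5.
sin θ = 0.2418, so θ = 13.991°.

14.0°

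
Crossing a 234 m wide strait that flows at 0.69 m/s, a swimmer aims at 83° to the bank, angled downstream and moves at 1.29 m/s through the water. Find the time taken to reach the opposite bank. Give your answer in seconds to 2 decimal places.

The component of the swimmer's velocity perpendicular to the bank is 1.29 × sin 83° = 1.280 m/s.
The flow acts along the bank and has no component across it.
Time = 234 / 1.280 = 182.758 s.

182.76 s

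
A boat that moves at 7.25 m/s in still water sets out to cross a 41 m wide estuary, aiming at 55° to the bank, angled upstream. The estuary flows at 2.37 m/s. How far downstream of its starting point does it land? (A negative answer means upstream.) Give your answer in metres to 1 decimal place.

Perpendicular speed = 5.939 m/s; crossing time = 41 / 5.939 = 6.904 s.
Net downstream speed = -1.788 m/s.
Drift = -1.788 × 6.904 = -12.347 m (upstream).

-12.3 m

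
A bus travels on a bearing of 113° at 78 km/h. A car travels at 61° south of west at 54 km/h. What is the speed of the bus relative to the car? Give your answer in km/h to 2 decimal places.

Taking east as x and north as y: bus velocity = (71.799, -30.477) km/h; car velocity = (-26.180, -47.229) km/h.
Velocity of bus relative to car = (71.799, -30.477) − (-26.180, -47.229) = (97.979, 16.752) km/h.
Magnitude = |(97.979, 16.752)| = 99.401 km/h.

99.40 km/h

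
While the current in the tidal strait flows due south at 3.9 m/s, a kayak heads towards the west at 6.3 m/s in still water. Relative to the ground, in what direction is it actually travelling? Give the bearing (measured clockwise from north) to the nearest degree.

238°

Taking east as x and north as y: velocity relative to the water = (-6.300, 0.000) m/s; the water relative to ground = (0.000, -3.900) m/s.
Velocity relative to ground = (-6.300, 0.000) + (0.000, -3.900) = (-6.300, -3.900) m/s.
Bearing = atan2(-6.30, -3.90) = 238.24° clockwise from north.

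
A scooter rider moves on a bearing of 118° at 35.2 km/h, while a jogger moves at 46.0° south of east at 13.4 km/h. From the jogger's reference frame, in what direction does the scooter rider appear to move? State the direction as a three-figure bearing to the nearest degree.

108°

Taking east as x and north as y: scooter rider velocity = (31.080, -16.525) km/h; jogger velocity = (9.308, -9.639) km/h.
Velocity of scooter rider relative to jogger = (31.080, -16.525) − (9.308, -9.639) = (21.771, -6.886) km/h.
Bearing = atan2(21.77, -6.89) = 107.55° clockwise from north.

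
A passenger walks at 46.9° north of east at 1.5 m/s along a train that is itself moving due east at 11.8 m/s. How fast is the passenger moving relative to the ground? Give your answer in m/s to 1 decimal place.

12.9 m/s

Taking east as x and north as y: train velocity = (11.800, 0.000) m/s; passenger velocity relative to train = (1.025, 1.095) m/s.
Velocity relative to ground = (11.800, 0.000) + (1.025, 1.095) = (12.825, 1.095) m/s.
Speed = |(12.825, 1.095)| = 12.872 m/s.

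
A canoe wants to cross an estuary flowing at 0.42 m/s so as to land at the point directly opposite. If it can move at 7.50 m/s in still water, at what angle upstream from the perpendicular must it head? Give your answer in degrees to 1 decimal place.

3.2°

To cancel the current, the upstream component of the canoe's velocity must equal the flow: 7.50 sin θ = 0.42.
sin θ = 0.42 / 7.50 = 0.0560.
θ = arcsin(0.0560) = 3.210°.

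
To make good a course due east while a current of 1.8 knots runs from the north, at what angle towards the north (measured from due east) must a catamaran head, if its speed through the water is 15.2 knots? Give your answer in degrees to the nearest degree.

The current pushes perpendicular to the desired track; the heading must have a component into the current equal to 1.8 knots: 15.2 sin θ = 1.8.
sin θ = 0.1184, so θ = 6.801°.

7°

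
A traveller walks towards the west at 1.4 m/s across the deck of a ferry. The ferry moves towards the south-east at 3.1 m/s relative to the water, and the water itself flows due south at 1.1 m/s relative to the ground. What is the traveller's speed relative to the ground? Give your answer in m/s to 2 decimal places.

3.39 m/s

In east/north components (m/s): traveller relative to ferry = (-1.400, 0.000); ferry relative to water = (2.192, -2.192); water relative to ground = (0.000, -1.100).
Sum = (0.792, -3.292) m/s.
Speed = |(0.792, -3.292)| = 3.386 m/s.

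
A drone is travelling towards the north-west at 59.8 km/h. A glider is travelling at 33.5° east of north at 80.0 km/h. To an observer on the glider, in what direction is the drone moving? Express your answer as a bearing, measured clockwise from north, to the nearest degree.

Taking east as x and north as y: drone velocity = (-42.285, 42.285) km/h; glider velocity = (44.155, 66.711) km/h.
Velocity of drone relative to glider = (-42.285, 42.285) − (44.155, 66.711) = (-86.440, -24.426) km/h.
Bearing = atan2(-86.44, -24.43) = 254.22° clockwise from north.

254°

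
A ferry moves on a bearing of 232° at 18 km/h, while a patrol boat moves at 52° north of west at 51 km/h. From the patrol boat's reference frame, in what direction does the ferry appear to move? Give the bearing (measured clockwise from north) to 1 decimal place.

161.4°

Taking east as x and north as y: ferry velocity = (-14.184, -11.082) km/h; patrol boat velocity = (-31.399, 40.189) km/h.
Velocity of ferry relative to patrol boat = (-14.184, -11.082) − (-31.399, 40.189) = (17.215, -51.270) km/h.
Bearing = atan2(17.21, -51.27) = 161.44° clockwise from north.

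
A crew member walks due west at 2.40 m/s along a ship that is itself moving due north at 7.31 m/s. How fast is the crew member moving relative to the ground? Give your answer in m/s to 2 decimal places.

Taking east as x and north as y: ship velocity = (0.000, 7.310) m/s; crew member velocity relative to ship = (-2.400, 0.000) m/s.
Velocity relative to ground = (0.000, 7.310) + (-2.400, 0.000) = (-2.400, 7.310) m/s.
Speed = |(-2.400, 7.310)| = 7.694 m/s.

7.69 m/s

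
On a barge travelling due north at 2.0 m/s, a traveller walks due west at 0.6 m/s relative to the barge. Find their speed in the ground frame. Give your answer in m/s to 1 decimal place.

2.1 m/s

Taking east as x and north as y: barge velocity = (0.000, 2.000) m/s; traveller velocity relative to barge = (-0.600, 0.000) m/s.
Velocity relative to ground = (0.000, 2.000) + (-0.600, 0.000) = (-0.600, 2.000) m/s.
Speed = |(-0.600, 2.000)| = 2.088 m/s.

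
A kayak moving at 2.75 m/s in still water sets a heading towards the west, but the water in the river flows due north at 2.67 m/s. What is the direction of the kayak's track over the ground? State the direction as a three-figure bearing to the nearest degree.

Taking east as x and north as y: velocity relative to the water = (-2.750, 0.000) m/s; the water relative to ground = (0.000, 2.670) m/s.
Velocity relative to ground = (-2.750, 0.000) + (0.000, 2.670) = (-2.750, 2.670) m/s.
Bearing = atan2(-2.75, 2.67) = 314.15° clockwise from north.

314°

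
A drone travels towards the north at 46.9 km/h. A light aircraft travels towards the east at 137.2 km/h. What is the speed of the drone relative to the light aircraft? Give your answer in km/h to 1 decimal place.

145.0 km/h

Taking east as x and north as y: drone velocity = (0.000, 46.900) km/h; light aircraft velocity = (137.200, 0.000) km/h.
Velocity of drone relative to light aircraft = (0.000, 46.900) − (137.200, 0.000) = (-137.200, 46.900) km/h.
Magnitude = |(-137.200, 46.900)| = 144.995 km/h.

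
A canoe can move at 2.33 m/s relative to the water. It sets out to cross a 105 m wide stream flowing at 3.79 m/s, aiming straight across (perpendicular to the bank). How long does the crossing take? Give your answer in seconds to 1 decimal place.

45.1 s

The component of the canoe's velocity perpendicular to the bank is 2.33 m/s.
The flow acts along the bank and has no component across it.
Time = 105 / 2.330 = 45.064 s.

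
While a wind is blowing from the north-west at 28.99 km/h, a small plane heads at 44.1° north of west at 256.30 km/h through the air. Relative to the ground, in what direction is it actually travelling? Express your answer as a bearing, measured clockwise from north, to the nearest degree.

Taking east as x and north as y: velocity relative to the air = (-184.056, 178.362) km/h; the air relative to ground = (20.499, -20.499) km/h.
Velocity relative to ground = (-184.056, 178.362) + (20.499, -20.499) = (-163.557, 157.863) km/h.
Bearing = atan2(-163.56, 157.86) = 313.99° clockwise from north.

314°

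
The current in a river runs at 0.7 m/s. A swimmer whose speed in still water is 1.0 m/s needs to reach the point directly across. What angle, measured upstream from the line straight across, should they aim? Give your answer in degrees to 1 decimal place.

44.4°

To cancel the current, the upstream component of the swimmer's velocity must equal the flow: 1.0 sin θ = 0.7.
sin θ = 0.7 / 1.0 = 0.7000.
θ = arcsin(0.7000) = 44.427°.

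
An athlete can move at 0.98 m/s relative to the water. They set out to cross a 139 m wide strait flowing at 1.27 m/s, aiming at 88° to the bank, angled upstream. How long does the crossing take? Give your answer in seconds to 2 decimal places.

141.92 s

The component of the athlete's velocity perpendicular to the bank is 0.98 × sin 88° = 0.979 m/s.
The current is parallel to the bank, so it does not affect the crossing time.
Time = 139 / 0.979 = 141.923 s.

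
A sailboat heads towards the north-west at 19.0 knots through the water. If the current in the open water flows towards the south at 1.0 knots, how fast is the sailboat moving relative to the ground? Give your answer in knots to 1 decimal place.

18.3 knots

Taking east as x and north as y: velocity relative to the water = (-13.435, 13.435) knots; the water relative to ground = (0.000, -1.000) knots.
Velocity relative to ground = (-13.435, 13.435) + (0.000, -1.000) = (-13.435, 12.435) knots.
Speed = |(-13.435, 12.435)| = 18.307 knots.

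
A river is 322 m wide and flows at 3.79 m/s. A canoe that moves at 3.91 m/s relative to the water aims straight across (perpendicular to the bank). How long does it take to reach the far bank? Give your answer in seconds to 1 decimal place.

The component of the canoe's velocity perpendicular to the bank is 3.91 m/s.
The current is parallel to the bank, so it does not affect the crossing time.
Time = 322 / 3.910 = 82.353 s.

82.4 s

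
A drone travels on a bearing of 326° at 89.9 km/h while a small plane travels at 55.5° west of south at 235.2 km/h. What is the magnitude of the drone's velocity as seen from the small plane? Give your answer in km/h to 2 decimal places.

Taking east as x and north as y: drone velocity = (-50.271, 74.530) km/h; small plane velocity = (-193.834, -133.219) km/h.
Velocity of drone relative to small plane = (-50.271, 74.530) − (-193.834, -133.219) = (143.563, 207.749) km/h.
Magnitude = |(143.563, 207.749)| = 252.527 km/h.

252.53 km/h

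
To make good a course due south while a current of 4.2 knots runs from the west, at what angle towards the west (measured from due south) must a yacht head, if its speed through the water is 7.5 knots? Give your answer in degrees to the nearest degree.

34°

The current pushes perpendicular to the desired track; the heading must have a component into the current equal to 4.2 knots: 7.5 sin θ = 4.2.
sin θ = 0.5600, so θ = 34.056°.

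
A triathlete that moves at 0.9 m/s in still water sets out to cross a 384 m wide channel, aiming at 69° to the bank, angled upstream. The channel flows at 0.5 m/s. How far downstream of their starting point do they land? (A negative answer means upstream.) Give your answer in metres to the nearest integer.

Perpendicular speed = 0.840 m/s; crossing time = 384 / 0.840 = 457.022 s.
Net downstream speed = 0.177 m/s.
Drift = 0.177 × 457.022 = 81.107 m (downstream).

81 m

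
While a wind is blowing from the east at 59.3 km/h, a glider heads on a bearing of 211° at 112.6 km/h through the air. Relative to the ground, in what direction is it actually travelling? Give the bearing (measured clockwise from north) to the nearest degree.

231°

Taking east as x and north as y: velocity relative to the air = (-57.993, -96.517) km/h; the air relative to ground = (-59.300, 0.000) km/h.
Velocity relative to ground = (-57.993, -96.517) + (-59.300, 0.000) = (-117.293, -96.517) km/h.
Bearing = atan2(-117.29, -96.52) = 230.55° clockwise from north.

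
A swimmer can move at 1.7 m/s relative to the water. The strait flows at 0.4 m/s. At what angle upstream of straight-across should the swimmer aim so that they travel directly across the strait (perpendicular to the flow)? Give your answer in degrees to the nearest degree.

To cancel the current, the upstream component of the swimmer's velocity must equal the flow: 1.7 sin θ = 0.4.
sin θ = 0.4 / 1.7 = 0.2353.
θ = arcsin(0.2353) = 13.609°.

14°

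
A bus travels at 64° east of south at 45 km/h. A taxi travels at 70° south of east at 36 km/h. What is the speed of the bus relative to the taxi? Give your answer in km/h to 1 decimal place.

31.5 km/h

Taking east as x and north as y: bus velocity = (40.446, -19.727) km/h; taxi velocity = (12.313, -33.829) km/h.
Velocity of bus relative to taxi = (40.446, -19.727) − (12.313, -33.829) = (28.133, 14.102) km/h.
Magnitude = |(28.133, 14.102)| = 31.470 km/h.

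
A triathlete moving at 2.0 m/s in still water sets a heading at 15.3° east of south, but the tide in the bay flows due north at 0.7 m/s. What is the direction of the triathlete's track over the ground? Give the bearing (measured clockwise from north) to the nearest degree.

Taking east as x and north as y: velocity relative to the water = (0.528, -1.929) m/s; the water relative to ground = (0.000, 0.700) m/s.
Velocity relative to ground = (0.528, -1.929) + (0.000, 0.700) = (0.528, -1.229) m/s.
Bearing = atan2(0.53, -1.23) = 156.76° clockwise from north.

157°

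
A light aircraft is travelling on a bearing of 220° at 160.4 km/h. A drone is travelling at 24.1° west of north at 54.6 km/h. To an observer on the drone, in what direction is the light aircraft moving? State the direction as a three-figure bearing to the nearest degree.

205°

Taking east as x and north as y: light aircraft velocity = (-103.103, -122.874) km/h; drone velocity = (-22.295, 49.841) km/h.
Velocity of light aircraft relative to drone = (-103.103, -122.874) − (-22.295, 49.841) = (-80.808, -172.714) km/h.
Bearing = atan2(-80.81, -172.71) = 205.07° clockwise from north.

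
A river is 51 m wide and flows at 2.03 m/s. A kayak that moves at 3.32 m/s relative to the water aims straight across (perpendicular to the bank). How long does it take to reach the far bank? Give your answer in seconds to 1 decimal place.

15.4 s

The component of the kayak's velocity perpendicular to the bank is 3.32 m/s.
The flow acts along the bank and has no component across it.
Time = 51 / 3.320 = 15.361 s.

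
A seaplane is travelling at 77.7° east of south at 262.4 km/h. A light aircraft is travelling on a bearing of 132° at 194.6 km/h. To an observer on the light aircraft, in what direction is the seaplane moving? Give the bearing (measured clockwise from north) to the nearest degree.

056°

Taking east as x and north as y: seaplane velocity = (256.377, -55.899) km/h; light aircraft velocity = (144.616, -130.213) km/h.
Velocity of seaplane relative to light aircraft = (256.377, -55.899) − (144.616, -130.213) = (111.761, 74.314) km/h.
Bearing = atan2(111.76, 74.31) = 56.38° clockwise from north.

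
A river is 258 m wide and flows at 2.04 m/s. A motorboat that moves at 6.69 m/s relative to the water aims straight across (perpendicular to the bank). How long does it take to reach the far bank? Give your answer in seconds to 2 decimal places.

The component of the motorboat's velocity perpendicular to the bank is 6.69 m/s.
The current is parallel to the bank, so it does not affect the crossing time.
Time = 258 / 6.690 = 38.565 s.

38.57 s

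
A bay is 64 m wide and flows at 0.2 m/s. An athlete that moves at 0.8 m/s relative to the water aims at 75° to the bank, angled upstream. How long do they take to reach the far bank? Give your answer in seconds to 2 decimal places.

82.82 s

The component of the athlete's velocity perpendicular to the bank is 0.8 × sin 75° = 0.773 m/s.
The current is parallel to the bank, so it does not affect the crossing time.
Time = 64 / 0.773 = 82.822 s.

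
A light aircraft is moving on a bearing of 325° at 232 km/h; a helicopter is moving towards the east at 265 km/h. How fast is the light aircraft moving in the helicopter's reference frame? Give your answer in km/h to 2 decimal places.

441.11 km/h

Taking east as x and north as y: light aircraft velocity = (-133.070, 190.043) km/h; helicopter velocity = (265.000, 0.000) km/h.
Velocity of light aircraft relative to helicopter = (-133.070, 190.043) − (265.000, 0.000) = (-398.070, 190.043) km/h.
Magnitude = |(-398.070, 190.043)| = 441.108 km/h.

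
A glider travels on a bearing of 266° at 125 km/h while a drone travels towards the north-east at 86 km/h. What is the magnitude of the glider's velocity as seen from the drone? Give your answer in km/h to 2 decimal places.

Taking east as x and north as y: glider velocity = (-124.696, -8.720) km/h; drone velocity = (60.811, 60.811) km/h.
Velocity of glider relative to drone = (-124.696, -8.720) − (60.811, 60.811) = (-185.507, -69.531) km/h.
Magnitude = |(-185.507, -69.531)| = 198.109 km/h.

198.11 km/h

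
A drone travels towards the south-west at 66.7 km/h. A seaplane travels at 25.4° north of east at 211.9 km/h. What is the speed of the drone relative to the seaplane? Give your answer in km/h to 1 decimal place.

Taking east as x and north as y: drone velocity = (-47.164, -47.164) km/h; seaplane velocity = (191.417, 90.891) km/h.
Velocity of drone relative to seaplane = (-47.164, -47.164) − (191.417, 90.891) = (-238.581, -138.055) km/h.
Magnitude = |(-238.581, -138.055)| = 275.645 km/h.

275.6 km/h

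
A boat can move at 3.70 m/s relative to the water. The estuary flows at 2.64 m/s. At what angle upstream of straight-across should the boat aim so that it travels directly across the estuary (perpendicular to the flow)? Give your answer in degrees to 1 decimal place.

45.5°

To cancel the current, the upstream component of the boat's velocity must equal the flow: 3.70 sin θ = 2.64.
sin θ = 2.64 / 3.70 = 0.7135.
θ = arcsin(0.7135) = 45.522°.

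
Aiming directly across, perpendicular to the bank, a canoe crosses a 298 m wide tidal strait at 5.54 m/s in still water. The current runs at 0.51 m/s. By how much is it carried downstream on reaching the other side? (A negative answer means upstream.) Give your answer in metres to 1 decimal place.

Perpendicular speed = 5.540 m/s; crossing time = 298 / 5.540 = 53.791 s.
Net downstream speed = 0.510 m/s.
Drift = 0.510 × 53.791 = 27.433 m (downstream).

27.4 m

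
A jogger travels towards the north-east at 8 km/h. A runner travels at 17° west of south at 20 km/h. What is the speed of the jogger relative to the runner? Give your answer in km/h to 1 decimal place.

27.3 km/h

Taking east as x and north as y: jogger velocity = (5.657, 5.657) km/h; runner velocity = (-5.847, -19.126) km/h.
Velocity of jogger relative to runner = (5.657, 5.657) − (-5.847, -19.126) = (11.504, 24.783) km/h.
Magnitude = |(11.504, 24.783)| = 27.323 km/h.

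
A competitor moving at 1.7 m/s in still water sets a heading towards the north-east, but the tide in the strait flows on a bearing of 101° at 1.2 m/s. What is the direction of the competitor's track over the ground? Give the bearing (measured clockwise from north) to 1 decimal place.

067.8°

Taking east as x and north as y: velocity relative to the water = (1.202, 1.202) m/s; the water relative to ground = (1.178, -0.229) m/s.
Velocity relative to ground = (1.202, 1.202) + (1.178, -0.229) = (2.380, 0.973) m/s.
Bearing = atan2(2.38, 0.97) = 67.76° clockwise from north.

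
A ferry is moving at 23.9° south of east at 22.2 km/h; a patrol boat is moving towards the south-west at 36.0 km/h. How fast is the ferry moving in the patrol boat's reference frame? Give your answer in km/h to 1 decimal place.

Taking east as x and north as y: ferry velocity = (20.296, -8.994) km/h; patrol boat velocity = (-25.456, -25.456) km/h.
Velocity of ferry relative to patrol boat = (20.296, -8.994) − (-25.456, -25.456) = (45.752, 16.462) km/h.
Magnitude = |(45.752, 16.462)| = 48.624 km/h.

48.6 km/h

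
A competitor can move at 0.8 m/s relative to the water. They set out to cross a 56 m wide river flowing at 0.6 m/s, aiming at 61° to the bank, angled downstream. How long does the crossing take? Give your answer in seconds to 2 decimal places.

The component of the competitor's velocity perpendicular to the bank is 0.8 × sin 61° = 0.700 m/s.
The flow acts along the bank and has no component across it.
Time = 56 / 0.700 = 80.035 s.

80.03 s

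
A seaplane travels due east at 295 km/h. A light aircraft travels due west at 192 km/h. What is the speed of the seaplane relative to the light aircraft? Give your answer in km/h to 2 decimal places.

Taking east as x and north as y: seaplane velocity = (295.000, 0.000) km/h; light aircraft velocity = (-192.000, 0.000) km/h.
Velocity of seaplane relative to light aircraft = (295.000, 0.000) − (-192.000, 0.000) = (487.000, 0.000) km/h.
Magnitude = |(487.000, 0.000)| = 487.000 km/h.

487.00 km/h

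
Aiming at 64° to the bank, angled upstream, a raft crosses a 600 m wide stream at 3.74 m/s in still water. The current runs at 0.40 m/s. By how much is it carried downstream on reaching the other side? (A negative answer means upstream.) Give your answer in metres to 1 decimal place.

Perpendicular speed = 3.361 m/s; crossing time = 600 / 3.361 = 178.492 s.
Net downstream speed = -1.240 m/s.
Drift = -1.240 × 178.492 = -221.243 m (upstream).

-221.2 m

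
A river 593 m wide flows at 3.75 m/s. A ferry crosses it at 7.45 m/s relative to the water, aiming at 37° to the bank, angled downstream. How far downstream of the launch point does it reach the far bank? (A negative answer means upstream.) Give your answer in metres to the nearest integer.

1283 m

Perpendicular speed = 4.484 m/s; crossing time = 593 / 4.484 = 132.262 s.
Net downstream speed = 9.700 m/s.
Drift = 9.700 × 132.262 = 1282.920 m (downstream).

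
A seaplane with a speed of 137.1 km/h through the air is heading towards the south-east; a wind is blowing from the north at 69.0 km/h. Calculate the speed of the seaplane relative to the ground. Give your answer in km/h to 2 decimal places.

192.19 km/h

Taking east as x and north as y: velocity relative to the air = (96.944, -96.944) km/h; the air relative to ground = (0.000, -69.000) km/h.
Velocity relative to ground = (96.944, -96.944) + (0.000, -69.000) = (96.944, -165.944) km/h.
Speed = |(96.944, -165.944)| = 192.187 km/h.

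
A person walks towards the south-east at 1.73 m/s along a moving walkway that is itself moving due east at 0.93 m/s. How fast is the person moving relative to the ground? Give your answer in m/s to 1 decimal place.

Taking east as x and north as y: moving walkway velocity = (0.930, 0.000) m/s; person velocity relative to moving walkway = (1.223, -1.223) m/s.
Velocity relative to ground = (0.930, 0.000) + (1.223, -1.223) = (2.153, -1.223) m/s.
Speed = |(2.153, -1.223)| = 2.477 m/s.

2.5 m/s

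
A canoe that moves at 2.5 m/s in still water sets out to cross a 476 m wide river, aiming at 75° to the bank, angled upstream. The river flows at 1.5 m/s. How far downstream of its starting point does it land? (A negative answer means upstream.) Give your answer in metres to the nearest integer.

168 m

Perpendicular speed = 2.415 m/s; crossing time = 476 / 2.415 = 197.117 s.
Net downstream speed = 0.853 m/s.
Drift = 0.853 × 197.117 = 168.131 m (downstream).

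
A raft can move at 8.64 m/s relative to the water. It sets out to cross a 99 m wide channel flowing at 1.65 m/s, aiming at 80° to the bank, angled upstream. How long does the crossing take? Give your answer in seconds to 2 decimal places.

11.64 s

The component of the raft's velocity perpendicular to the bank is 8.64 × sin 80° = 8.509 m/s.
Only the cross-stream component determines the crossing time; the current contributes nothing perpendicular to the bank.
Time = 99 / 8.509 = 11.635 s.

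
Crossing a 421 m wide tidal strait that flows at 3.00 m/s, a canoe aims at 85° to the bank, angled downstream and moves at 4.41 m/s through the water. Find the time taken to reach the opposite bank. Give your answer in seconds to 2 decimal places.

The component of the canoe's velocity perpendicular to the bank is 4.41 × sin 85° = 4.393 m/s.
Only the cross-stream component determines the crossing time; the current contributes nothing perpendicular to the bank.
Time = 421 / 4.393 = 95.830 s.

95.83 s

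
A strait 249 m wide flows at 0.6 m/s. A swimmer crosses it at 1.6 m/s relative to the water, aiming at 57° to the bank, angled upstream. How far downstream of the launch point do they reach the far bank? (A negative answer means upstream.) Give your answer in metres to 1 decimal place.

Perpendicular speed = 1.342 m/s; crossing time = 249 / 1.342 = 185.562 s.
Net downstream speed = -0.271 m/s.
Drift = -0.271 × 185.562 = -50.366 m (upstream).

-50.4 m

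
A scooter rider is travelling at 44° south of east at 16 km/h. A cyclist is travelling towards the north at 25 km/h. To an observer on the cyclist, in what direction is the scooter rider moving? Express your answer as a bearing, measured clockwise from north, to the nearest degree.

162°

Taking east as x and north as y: scooter rider velocity = (11.509, -11.115) km/h; cyclist velocity = (0.000, 25.000) km/h.
Velocity of scooter rider relative to cyclist = (11.509, -11.115) − (0.000, 25.000) = (11.509, -36.115) km/h.
Bearing = atan2(11.51, -36.11) = 162.32° clockwise from north.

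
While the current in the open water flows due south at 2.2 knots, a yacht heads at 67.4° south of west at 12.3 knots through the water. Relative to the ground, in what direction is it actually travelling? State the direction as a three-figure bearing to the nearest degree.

Taking east as x and north as y: velocity relative to the water = (-4.727, -11.355) knots; the water relative to ground = (0.000, -2.200) knots.
Velocity relative to ground = (-4.727, -11.355) + (0.000, -2.200) = (-4.727, -13.555) knots.
Bearing = atan2(-4.73, -13.56) = 199.22° clockwise from north.

199°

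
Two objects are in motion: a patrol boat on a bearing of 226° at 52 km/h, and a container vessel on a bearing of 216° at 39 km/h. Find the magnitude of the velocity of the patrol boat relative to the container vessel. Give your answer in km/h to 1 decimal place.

15.2 km/h

Taking east as x and north as y: patrol boat velocity = (-37.406, -36.122) km/h; container vessel velocity = (-22.924, -31.552) km/h.
Velocity of patrol boat relative to container vessel = (-37.406, -36.122) − (-22.924, -31.552) = (-14.482, -4.571) km/h.
Magnitude = |(-14.482, -4.571)| = 15.186 km/h.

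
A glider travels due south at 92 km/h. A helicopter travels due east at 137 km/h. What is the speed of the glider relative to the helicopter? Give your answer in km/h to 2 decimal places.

Taking east as x and north as y: glider velocity = (0.000, -92.000) km/h; helicopter velocity = (137.000, 0.000) km/h.
Velocity of glider relative to helicopter = (0.000, -92.000) − (137.000, 0.000) = (-137.000, -92.000) km/h.
Magnitude = |(-137.000, -92.000)| = 165.024 km/h.

165.02 km/h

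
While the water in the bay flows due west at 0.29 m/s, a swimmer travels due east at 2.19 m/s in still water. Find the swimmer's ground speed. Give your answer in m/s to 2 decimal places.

1.90 m/s

Taking east as x and north as y: velocity relative to the water = (2.190, 0.000) m/s; the water relative to ground = (-0.290, 0.000) m/s.
Velocity relative to ground = (2.190, 0.000) + (-0.290, 0.000) = (1.900, 0.000) m/s.
Speed = |(1.900, 0.000)| = 1.900 m/s.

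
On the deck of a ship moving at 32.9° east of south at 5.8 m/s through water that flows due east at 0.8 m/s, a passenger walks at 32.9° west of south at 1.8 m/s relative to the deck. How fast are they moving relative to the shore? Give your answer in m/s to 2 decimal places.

In east/north components (m/s): passenger relative to ship = (-0.978, -1.511); ship relative to water = (3.150, -4.870); water relative to ground = (0.800, 0.000).
Sum = (2.973, -6.381) m/s.
Speed = |(2.973, -6.381)| = 7.040 m/s.

7.04 m/s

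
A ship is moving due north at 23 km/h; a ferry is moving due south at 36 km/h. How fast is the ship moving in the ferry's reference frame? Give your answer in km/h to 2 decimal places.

59.00 km/h

Taking east as x and north as y: ship velocity = (0.000, 23.000) km/h; ferry velocity = (0.000, -36.000) km/h.
Velocity of ship relative to ferry = (0.000, 23.000) − (0.000, -36.000) = (0.000, 59.000) km/h.
Magnitude = |(0.000, 59.000)| = 59.000 km/h.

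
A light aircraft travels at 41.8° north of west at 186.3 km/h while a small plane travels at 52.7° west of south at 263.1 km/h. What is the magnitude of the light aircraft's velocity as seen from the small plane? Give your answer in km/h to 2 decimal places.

Taking east as x and north as y: light aircraft velocity = (-138.882, 124.175) km/h; small plane velocity = (-209.289, -159.436) km/h.
Velocity of light aircraft relative to small plane = (-138.882, 124.175) − (-209.289, -159.436) = (70.407, 283.611) km/h.
Magnitude = |(70.407, 283.611)| = 292.219 km/h.

292.22 km/h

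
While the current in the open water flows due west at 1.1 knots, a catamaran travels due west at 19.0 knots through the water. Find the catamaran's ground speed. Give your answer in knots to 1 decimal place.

20.1 knots

Taking east as x and north as y: velocity relative to the water = (-19.000, 0.000) knots; the water relative to ground = (-1.100, 0.000) knots.
Velocity relative to ground = (-19.000, 0.000) + (-1.100, 0.000) = (-20.100, 0.000) knots.
Speed = |(-20.100, 0.000)| = 20.100 knots.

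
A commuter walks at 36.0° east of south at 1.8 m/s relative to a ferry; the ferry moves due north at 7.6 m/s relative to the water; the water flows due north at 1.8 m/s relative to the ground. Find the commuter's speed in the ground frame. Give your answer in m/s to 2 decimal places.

8.01 m/s

In east/north components (m/s): commuter relative to ferry = (1.058, -1.456); ferry relative to water = (0.000, 7.600); water relative to ground = (0.000, 1.800).
Sum = (1.058, 7.944) m/s.
Speed = |(1.058, 7.944)| = 8.014 m/s.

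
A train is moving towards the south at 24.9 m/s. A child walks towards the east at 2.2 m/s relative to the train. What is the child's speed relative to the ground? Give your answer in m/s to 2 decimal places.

25.00 m/s

Taking east as x and north as y: train velocity = (0.000, -24.900) m/s; child velocity relative to train = (2.200, 0.000) m/s.
Velocity relative to ground = (0.000, -24.900) + (2.200, 0.000) = (2.200, -24.900) m/s.
Speed = |(2.200, -24.900)| = 24.997 m/s.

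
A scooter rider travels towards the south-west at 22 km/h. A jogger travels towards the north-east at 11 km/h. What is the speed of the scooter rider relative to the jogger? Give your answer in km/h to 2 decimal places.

33.00 km/h

Taking east as x and north as y: scooter rider velocity = (-15.556, -15.556) km/h; jogger velocity = (7.778, 7.778) km/h.
Velocity of scooter rider relative to jogger = (-15.556, -15.556) − (7.778, 7.778) = (-23.335, -23.335) km/h.
Magnitude = |(-23.335, -23.335)| = 33.000 km/h.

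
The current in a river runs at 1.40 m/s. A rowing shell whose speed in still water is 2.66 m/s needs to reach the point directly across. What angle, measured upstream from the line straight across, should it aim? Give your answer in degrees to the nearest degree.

To cancel the current, the upstream component of the rowing shell's velocity must equal the flow: 2.66 sin θ = 1.40.
sin θ = 1.40 / 2.66 = 0.5263.
θ = arcsin(0.5263) = 31.757°.

32°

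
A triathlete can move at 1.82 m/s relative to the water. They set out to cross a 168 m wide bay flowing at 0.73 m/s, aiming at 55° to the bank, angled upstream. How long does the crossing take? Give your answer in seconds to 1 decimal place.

112.7 s

The component of the triathlete's velocity perpendicular to the bank is 1.82 × sin 55° = 1.491 m/s.
Only the cross-stream component determines the crossing time; the current contributes nothing perpendicular to the bank.
Time = 168 / 1.491 = 112.687 s.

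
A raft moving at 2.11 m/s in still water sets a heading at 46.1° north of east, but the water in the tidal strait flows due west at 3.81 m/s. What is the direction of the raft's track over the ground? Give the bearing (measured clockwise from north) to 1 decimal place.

302.9°

Taking east as x and north as y: velocity relative to the water = (1.463, 1.520) m/s; the water relative to ground = (-3.810, 0.000) m/s.
Velocity relative to ground = (1.463, 1.520) + (-3.810, 0.000) = (-2.347, 1.520) m/s.
Bearing = atan2(-2.35, 1.52) = 302.94° clockwise from north.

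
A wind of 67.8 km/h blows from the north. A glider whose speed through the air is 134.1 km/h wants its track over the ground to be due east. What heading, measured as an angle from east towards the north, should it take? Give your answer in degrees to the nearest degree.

The wind pushes perpendicular to the desired track; the heading must have a component into the wind equal to 67.8 km/h: 134.1 sin θ = 67.8.
sin θ = 0.5056, so θ = 30.371°.

30°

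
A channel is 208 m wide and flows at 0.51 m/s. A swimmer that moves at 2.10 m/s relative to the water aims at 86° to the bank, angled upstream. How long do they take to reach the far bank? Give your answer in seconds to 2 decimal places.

The component of the swimmer's velocity perpendicular to the bank is 2.10 × sin 86° = 2.095 m/s.
The current is parallel to the bank, so it does not affect the crossing time.
Time = 208 / 2.095 = 99.289 s.

99.29 s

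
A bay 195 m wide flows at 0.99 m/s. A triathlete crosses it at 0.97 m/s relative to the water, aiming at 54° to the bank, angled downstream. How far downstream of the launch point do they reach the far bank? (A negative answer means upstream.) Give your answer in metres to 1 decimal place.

Perpendicular speed = 0.785 m/s; crossing time = 195 / 0.785 = 248.488 s.
Net downstream speed = 1.560 m/s.
Drift = 1.560 × 248.488 = 387.679 m (downstream).

387.7 m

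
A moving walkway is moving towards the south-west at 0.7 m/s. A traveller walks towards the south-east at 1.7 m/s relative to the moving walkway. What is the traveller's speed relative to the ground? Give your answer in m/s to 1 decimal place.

Taking east as x and north as y: moving walkway velocity = (-0.495, -0.495) m/s; traveller velocity relative to moving walkway = (1.202, -1.202) m/s.
Velocity relative to ground = (-0.495, -0.495) + (1.202, -1.202) = (0.707, -1.697) m/s.
Speed = |(0.707, -1.697)| = 1.838 m/s.

1.8 m/s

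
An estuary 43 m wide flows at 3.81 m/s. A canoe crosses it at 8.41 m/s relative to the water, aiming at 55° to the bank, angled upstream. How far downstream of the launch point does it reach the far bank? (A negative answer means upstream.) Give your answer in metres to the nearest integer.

Perpendicular speed = 6.889 m/s; crossing time = 43 / 6.889 = 6.242 s.
Net downstream speed = -1.014 m/s.
Drift = -1.014 × 6.242 = -6.328 m (upstream).

-6 m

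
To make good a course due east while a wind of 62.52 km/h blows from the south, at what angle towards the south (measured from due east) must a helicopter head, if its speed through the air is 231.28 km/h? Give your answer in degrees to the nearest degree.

16°

The wind pushes perpendicular to the desired track; the heading must have a component into the wind equal to 62.52 km/h: 231.28 sin θ = 62.52.
sin θ = 0.2703, so θ = 15.683°.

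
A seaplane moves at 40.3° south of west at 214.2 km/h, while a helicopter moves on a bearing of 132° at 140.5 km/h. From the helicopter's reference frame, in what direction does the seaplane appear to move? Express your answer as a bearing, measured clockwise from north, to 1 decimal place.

260.6°

Taking east as x and north as y: seaplane velocity = (-163.364, -138.542) km/h; helicopter velocity = (104.412, -94.013) km/h.
Velocity of seaplane relative to helicopter = (-163.364, -138.542) − (104.412, -94.013) = (-267.775, -44.530) km/h.
Bearing = atan2(-267.78, -44.53) = 260.56° clockwise from north.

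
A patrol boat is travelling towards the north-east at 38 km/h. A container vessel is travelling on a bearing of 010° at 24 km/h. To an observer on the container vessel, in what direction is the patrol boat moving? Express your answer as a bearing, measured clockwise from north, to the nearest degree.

Taking east as x and north as y: patrol boat velocity = (26.870, 26.870) km/h; container vessel velocity = (4.168, 23.635) km/h.
Velocity of patrol boat relative to container vessel = (26.870, 26.870) − (4.168, 23.635) = (22.703, 3.235) km/h.
Bearing = atan2(22.70, 3.23) = 81.89° clockwise from north.

082°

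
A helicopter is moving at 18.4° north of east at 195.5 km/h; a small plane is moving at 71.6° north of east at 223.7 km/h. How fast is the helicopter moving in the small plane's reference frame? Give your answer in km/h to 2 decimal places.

Taking east as x and north as y: helicopter velocity = (185.505, 61.709) km/h; small plane velocity = (70.611, 212.264) km/h.
Velocity of helicopter relative to small plane = (185.505, 61.709) − (70.611, 212.264) = (114.895, -150.554) km/h.
Magnitude = |(114.895, -150.554)| = 189.387 km/h.

189.39 km/h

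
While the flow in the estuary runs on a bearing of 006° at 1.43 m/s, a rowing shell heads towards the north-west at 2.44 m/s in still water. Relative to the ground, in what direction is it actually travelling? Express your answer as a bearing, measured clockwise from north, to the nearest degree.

333°

Taking east as x and north as y: velocity relative to the water = (-1.725, 1.725) m/s; the water relative to ground = (0.149, 1.422) m/s.
Velocity relative to ground = (-1.725, 1.725) + (0.149, 1.422) = (-1.576, 3.148) m/s.
Bearing = atan2(-1.58, 3.15) = 333.40° clockwise from north.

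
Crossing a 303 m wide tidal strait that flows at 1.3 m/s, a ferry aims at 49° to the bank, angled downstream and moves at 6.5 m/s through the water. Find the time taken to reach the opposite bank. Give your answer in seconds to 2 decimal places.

61.77 s

The component of the ferry's velocity perpendicular to the bank is 6.5 × sin 49° = 4.906 m/s.
The flow acts along the bank and has no component across it.
Time = 303 / 4.906 = 61.766 s.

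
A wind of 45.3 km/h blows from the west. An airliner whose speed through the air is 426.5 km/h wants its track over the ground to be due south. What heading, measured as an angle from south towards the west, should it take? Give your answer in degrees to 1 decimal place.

The wind pushes perpendicular to the desired track; the heading must have a component into the wind equal to 45.3 km/h: 426.5 sin θ = 45.3.
sin θ = 0.1062, so θ = 6.097°.

6.1°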